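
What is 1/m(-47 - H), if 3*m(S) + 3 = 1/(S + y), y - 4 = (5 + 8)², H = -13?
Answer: -417/416 ≈ -1.0024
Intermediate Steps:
y = 173 (y = 4 + (5 + 8)² = 4 + 13² = 4 + 169 = 173)
m(S) = -1 + 1/(3*(173 + S)) (m(S) = -1 + 1/(3*(S + 173)) = -1 + 1/(3*(173 + S)))
1/m(-47 - H) = 1/((-518/3 - (-47 - 1*(-13)))/(173 + (-47 - 1*(-13)))) = 1/((-518/3 - (-47 + 13))/(173 + (-47 + 13))) = 1/((-518/3 - 1*(-34))/(173 - 34)) = 1/((-518/3 + 34)/139) = 1/((1/139)*(-416/3)) = 1/(-416/417) = -417/416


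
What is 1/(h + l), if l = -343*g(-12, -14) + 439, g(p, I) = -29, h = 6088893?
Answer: 1/6099279 ≈ 1.6395e-7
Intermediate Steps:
l = 10386 (l = -343*(-29) + 439 = 9947 + 439 = 10386)
1/(h + l) = 1/(6088893 + 10386) = 1/6099279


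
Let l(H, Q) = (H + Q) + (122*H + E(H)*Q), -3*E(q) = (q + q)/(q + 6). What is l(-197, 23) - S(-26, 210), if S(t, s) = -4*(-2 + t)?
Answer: -13944422/573 ≈ -24336.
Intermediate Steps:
S(t, s) = 8 - 4*t
E(q) = -2*q/(3*(6 + q)) (E(q) = -(q + q)/(3*(q + 6)) = -2*q/(3*(6 + q)))
l(H, Q) = Q + 123*H - 2*H*Q/(18 + 3*H) (l(H, Q) = (H + Q) + (122*H + (-2*H/(18 + 3*H))*Q) = (H + Q) + (122*H - 2*H*Q/(18 + 3*H)) = Q + 123*H - 2*H*Q/(18 + 3*H))
l(-197, 23) - S(-26, 210) = ((6 - 197)*(23 + 123*(-197)) - ⅔*(-197)*23)/(6 - 197) - (8 - 4*(-26)) = (-191*(23 - 24231) + 9062/3)/(-191) - (8 + 104) = -(-191*(-24208) + 9062/3)/191 - 1*112 = -(4623728 + 9062/3)/191 - 112 = -1/191*13880246/3 - 112 = -13880246/573 - 112 = -13944422/573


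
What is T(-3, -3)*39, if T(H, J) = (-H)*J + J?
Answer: -468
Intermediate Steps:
T(H, J) = J - H*J (T(H, J) = -H*J + J = J - H*J)
T(-3, -3)*39 = -3*(1 - 1*(-3))*39 = -3*(1 + 3)*39 = -3*4*39 = -12*39 = -468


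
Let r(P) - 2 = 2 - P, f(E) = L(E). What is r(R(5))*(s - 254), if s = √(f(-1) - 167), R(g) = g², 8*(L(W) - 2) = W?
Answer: 5334 - 21*I*√2642/4 ≈ 5334.0 - 269.85*I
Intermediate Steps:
L(W) = 2 + W/8
f(E) = 2 + E/8
r(P) = 4 - P (r(P) = 2 + (2 - P) = 4 - P)
s = I*√2642/4 (s = √((2 + (⅛)*(-1)) - 167) = √((2 - ⅛) - 167) = √(15/8 - 167) = √(-1321/8) = I*√2642/4 ≈ 12.85*I)
r(R(5))*(s - 254) = (4 - 1*5²)*(I*√2642/4 - 254) = (4 - 1*25)*(-254 + I*√2642/4) = (4 - 25)*(-254 + I*√2642/4) = -21*(-254 + I*√2642/4) = 5334 - 21*I*√2642/4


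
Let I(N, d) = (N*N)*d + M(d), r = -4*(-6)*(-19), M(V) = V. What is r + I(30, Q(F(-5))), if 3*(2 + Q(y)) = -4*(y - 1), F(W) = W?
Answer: 4950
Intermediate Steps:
Q(y) = -2/3 - 4*y/3 (Q(y) = -2 + (-4*(y - 1))/3 = -2 + (-4*(-1 + y))/3 = -2 + (4 - 4*y)/3 = -2 + (4/3 - 4*y/3) = -2/3 - 4*y/3)
r = -456 (r = 24*(-19) = -456)
I(N, d) = d + d*N**2 (I(N, d) = (N*N)*d + d = N**2*d + d = d*N**2 + d = d + d*N**2)
r + I(30, Q(F(-5))) = -456 + (-2/3 - 4/3*(-5))*(1 + 30**2) = -456 + (-2/3 + 20/3)*(1 + 900) = -456 + 6*901 = -456 + 5406 = 4950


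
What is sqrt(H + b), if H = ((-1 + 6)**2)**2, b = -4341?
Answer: 2*I*sqrt(929) ≈ 60.959*I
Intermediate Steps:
H = 625 (H = (5**2)**2 = 25**2 = 625)
sqrt(H + b) = sqrt(625 - 4341) = sqrt(-3716) = 2*I*sqrt(929)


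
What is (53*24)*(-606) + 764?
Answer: -770068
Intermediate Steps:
(53*24)*(-606) + 764 = 1272*(-606) + 764 = -770832 + 764 = -770068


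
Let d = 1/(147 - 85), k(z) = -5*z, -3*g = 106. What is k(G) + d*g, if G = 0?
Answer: -53/93 ≈ -0.56989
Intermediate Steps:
g = -106/3 (g = -⅓*106 = -106/3 ≈ -35.333)
d = 1/62 ≈ 0.016129
k(G) + d*g = -5*0 + (1/62)*(-106/3) = 0 - 53/93 = -53/93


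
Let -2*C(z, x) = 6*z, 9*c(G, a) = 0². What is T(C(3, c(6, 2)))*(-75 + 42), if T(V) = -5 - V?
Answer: -132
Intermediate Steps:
c(G, a) = 0 (c(G, a) = (⅑)*0² = (⅑)*0 = 0)
C(z, x) = -3*z
T(C(3, c(6, 2)))*(-75 + 42) = (-5 - (-3)*3)*(-75 + 42) = (-5 - 1*(-9))*(-33) = (-5 + 9)*(-33) = 4*(-33) = -132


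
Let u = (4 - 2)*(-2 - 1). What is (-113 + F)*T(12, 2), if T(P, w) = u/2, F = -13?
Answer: 378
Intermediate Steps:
u = -6 (u = 2*(-3) = -6)
T(P, w) = -3 (T(P, w) = -6/2 = (½)*(-6) = -3)
(-113 + F)*T(12, 2) = (-113 - 13)*(-3) = -126*(-3) = 378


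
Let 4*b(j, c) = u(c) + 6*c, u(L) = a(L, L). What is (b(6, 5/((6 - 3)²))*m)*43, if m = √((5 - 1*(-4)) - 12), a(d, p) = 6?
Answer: 301*I*√3/3 ≈ 173.78*I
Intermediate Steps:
u(L) = 6
b(j, c) = 3/2 + 3*c/2 (b(j, c) = (6 + 6*c)/4 = 3/2 + 3*c/2)
m = I*√3 (m = √((5 + 4) - 12) = √(9 - 12) = √(-3) = I*√3 ≈ 1.732*I)
(b(6, 5/((6 - 3)²))*m)*43 = ((3/2 + 3*(5/((6 - 3)²))/2)*(I*√3))*43 = ((3/2 + 3*(5/(3²))/2)*(I*√3))*43 = ((3/2 + 3*(5/9)/2)*(I*√3))*43 = ((3/2 + 3*(5*(⅑))/2)*(I*√3))*43 = ((3/2 + (3/2)*(5/9))*(I*√3))*43 = ((3/2 + ⅚)*(I*√3))*43 = (7*(I*√3)/3)*43 = (7*I*√3/3)*43 = 301*I*√3/3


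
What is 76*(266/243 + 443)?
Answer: 8201540/243 ≈ 33751.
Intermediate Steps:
76*(266/243 + 443) = 76*(107915/243) = 8201540/243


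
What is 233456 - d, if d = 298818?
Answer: -65362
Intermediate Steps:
233456 - d = 233456 - 1*298818 = 233456 - 298818 = -65362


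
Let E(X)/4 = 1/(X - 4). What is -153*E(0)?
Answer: 153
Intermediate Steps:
E(X) = 4/(-4 + X) (E(X) = 4/(X - 4) = 4/(-4 + X))
-153*E(0) = -612/(-4 + 0) = -612/(-4) = -612*(-1)/4 = -153*(-1) = 153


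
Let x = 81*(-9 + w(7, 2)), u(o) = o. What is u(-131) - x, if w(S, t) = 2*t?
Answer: 274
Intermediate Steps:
x = -405 (x = 81*(-9 + 2*2) = 81*(-9 + 4) = 81*(-5) = -405)
u(-131) - x = -131 - 1*(-405) = -131 + 405 = 274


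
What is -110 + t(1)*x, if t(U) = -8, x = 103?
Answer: -934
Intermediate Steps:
-110 + t(1)*x = -110 - 8*103 = -110 - 824 = -934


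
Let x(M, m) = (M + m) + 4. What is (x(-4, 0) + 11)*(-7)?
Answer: -77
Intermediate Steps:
x(M, m) = 4 + M + m
(x(-4, 0) + 11)*(-7) = ((4 - 4 + 0) + 11)*(-7) = (0 + 11)*(-7) = 11*(-7) = -77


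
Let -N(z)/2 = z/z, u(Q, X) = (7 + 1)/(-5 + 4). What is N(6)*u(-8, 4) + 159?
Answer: 175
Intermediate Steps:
u(Q, X) = -8 (u(Q, X) = 8/(-1) = 8*(-1) = -8)
N(z) = -2 (N(z) = -2*z/z = -2*1 = -2)
N(6)*u(-8, 4) + 159 = -2*(-8) + 159 = 16 + 159 = 175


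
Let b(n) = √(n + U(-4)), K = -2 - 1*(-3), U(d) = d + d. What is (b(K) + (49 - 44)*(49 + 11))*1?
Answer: 300 + I*√7 ≈ 300.0 + 2.6458*I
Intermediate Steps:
U(d) = 2*d
K = 1 (K = -2 + 3 = 1)
b(n) = √(-8 + n) (b(n) = √(n + 2*(-4)) = √(n - 8) = √(-8 + n))
(b(K) + (49 - 44)*(49 + 11))*1 = (√(-8 + 1) + (49 - 44)*(49 + 11))*1 = (√(-7) + 5*60)*1 = (I*√7 + 300)*1 = (300 + I*√7)*1 = 300 + I*√7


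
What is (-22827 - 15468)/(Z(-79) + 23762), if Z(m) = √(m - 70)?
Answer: -101107310/62736977 + 4255*I*√149/62736977 ≈ -1.6116 + 0.00082788*I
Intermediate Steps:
Z(m) = √(-70 + m)
(-22827 - 15468)/(Z(-79) + 23762) = (-22827 - 15468)/(√(-70 - 79) + 23762) = -38295/(√(-149) + 23762) = -38295/(I*√149 + 23762) = -38295/(23762 + I*√149)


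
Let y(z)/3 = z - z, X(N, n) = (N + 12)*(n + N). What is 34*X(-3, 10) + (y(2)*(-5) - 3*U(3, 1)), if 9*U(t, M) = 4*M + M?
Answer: 6421/3 ≈ 2140.3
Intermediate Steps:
X(N, n) = (12 + N)*(N + n)
U(t, M) = 5*M/9 (U(t, M) = (4*M + M)/9 = (5*M)/9 = 5*M/9)
y(z) = 0 (y(z) = 3*(z - z) = 3*0 = 0)
34*X(-3, 10) + (y(2)*(-5) - 3*U(3, 1)) = 34*((-3)² + 12*(-3) + 12*10 - 3*10) + (0*(-5) - 5/3) = 34*(9 - 36 + 120 - 30) + (0 - 3*5/9) = 34*63 + (0 - 5/3) = 2142 - 5/3 = 6421/3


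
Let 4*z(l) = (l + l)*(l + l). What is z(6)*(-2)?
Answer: -72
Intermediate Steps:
z(l) = l² (z(l) = ((l + l)*(l + l))/4 = ((2*l)*(2*l))/4 = (4*l²)/4 = l²)
z(6)*(-2) = 6²*(-2) = 36*(-2) = -72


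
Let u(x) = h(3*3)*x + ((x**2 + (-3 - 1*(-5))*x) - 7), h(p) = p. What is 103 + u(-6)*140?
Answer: -5077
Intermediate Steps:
u(x) = -7 + x**2 + 11*x (u(x) = (3*3)*x + ((x**2 + (-3 - 1*(-5))*x) - 7) = 9*x + ((x**2 + (-3 + 5)*x) - 7) = 9*x + ((x**2 + 2*x) - 7) = 9*x + (-7 + x**2 + 2*x) = -7 + x**2 + 11*x)
103 + u(-6)*140 = 103 + (-7 + (-6)**2 + 11*(-6))*140 = 103 + (-7 + 36 - 66)*140 = 103 - 37*140 = 103 - 5180 = -5077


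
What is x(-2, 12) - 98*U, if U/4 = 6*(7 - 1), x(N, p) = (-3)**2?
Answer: -14103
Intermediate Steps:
x(N, p) = 9
U = 144 (U = 4*(6*(7 - 1)) = 4*(6*6) = 4*36 = 144)
x(-2, 12) - 98*U = 9 - 98*144 = 9 - 14112 = -14103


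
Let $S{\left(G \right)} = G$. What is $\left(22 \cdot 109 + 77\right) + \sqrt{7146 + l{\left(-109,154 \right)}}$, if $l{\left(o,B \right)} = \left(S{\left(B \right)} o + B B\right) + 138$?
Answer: $2475 + \sqrt{14214} \approx 2594.2$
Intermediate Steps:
$l{\left(o,B \right)} = 138 + B^{2} + B o$ ($l{\left(o,B \right)} = \left(B o + B B\right) + 138 = \left(B o + B^{2}\right) + 138 = \left(B^{2} + B o\right) + 138 = 138 + B^{2} + B o$)
$\left(22 \cdot 109 + 77\right) + \sqrt{7146 + l{\left(-109,154 \right)}} = \left(22 \cdot 109 + 77\right) + \sqrt{7146 + \left(138 + 154^{2} + 154 \left(-109\right)\right)} = \left(2398 + 77\right) + \sqrt{7146 + \left(138 + 23716 - 16786\right)} = 2475 + \sqrt{7146 + 7068} = 2475 + \sqrt{14214}$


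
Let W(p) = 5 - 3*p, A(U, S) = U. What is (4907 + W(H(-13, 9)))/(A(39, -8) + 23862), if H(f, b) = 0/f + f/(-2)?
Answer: 9785/47802 ≈ 0.20470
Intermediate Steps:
H(f, b) = -f/2 (H(f, b) = 0 + f*(-1/2) = 0 - f/2 = -f/2)
(4907 + W(H(-13, 9)))/(A(39, -8) + 23862) = (4907 + (5 - (-3)*(-13)/2))/(39 + 23862) = (4907 + (5 - 3*13/2))/23901 = (4907 + (5 - 39/2))*(1/23901) = (4907 - 29/2)*(1/23901) = (9785/2)*(1/23901) = 9785/47802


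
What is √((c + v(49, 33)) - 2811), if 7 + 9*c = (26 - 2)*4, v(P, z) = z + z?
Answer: 2*I*√6154/3 ≈ 52.298*I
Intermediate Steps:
v(P, z) = 2*z
c = 89/9 (c = -7/9 + ((26 - 2)*4)/9 = -7/9 + (24*4)/9 = -7/9 + (⅑)*96 = -7/9 + 32/3 = 89/9 ≈ 9.8889)
√((c + v(49, 33)) - 2811) = √((89/9 + 2*33) - 2811) = √((89/9 + 66) - 2811) = √(683/9 - 2811) = √(-24616/9) = 2*I*√6154/3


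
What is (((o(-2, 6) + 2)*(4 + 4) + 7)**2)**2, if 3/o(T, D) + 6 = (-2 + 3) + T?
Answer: 352275361/2401 ≈ 1.4672e+5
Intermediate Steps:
o(T, D) = 3/(-5 + T) (o(T, D) = 3/(-6 + ((-2 + 3) + T)) = 3/(-6 + (1 + T)) = 3/(-5 + T))
(((o(-2, 6) + 2)*(4 + 4) + 7)**2)**2 = (((3/(-5 - 2) + 2)*(4 + 4) + 7)**2)**2 = (((3/(-7) + 2)*8 + 7)**2)**2 = (((3*(-1/7) + 2)*8 + 7)**2)**2 = (((-3/7 + 2)*8 + 7)**2)**2 = (((11/7)*8 + 7)**2)**2 = ((88/7 + 7)**2)**2 = ((137/7)**2)**2 = (18769/49)**2 = 352275361/2401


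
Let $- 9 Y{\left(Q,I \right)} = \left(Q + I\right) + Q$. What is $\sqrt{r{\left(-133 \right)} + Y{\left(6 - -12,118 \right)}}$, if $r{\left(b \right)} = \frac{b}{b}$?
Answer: $\frac{i \sqrt{145}}{3} \approx 4.0139 i$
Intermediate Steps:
$r{\left(b \right)} = 1$
$Y{\left(Q,I \right)} = - \frac{2 Q}{9} - \frac{I}{9}$ ($Y{\left(Q,I \right)} = - \frac{\left(Q + I\right) + Q}{9} = - \frac{\left(I + Q\right) + Q}{9} = - \frac{I + 2 Q}{9} = - \frac{2 Q}{9} - \frac{I}{9}$)
$\sqrt{r{\left(-133 \right)} + Y{\left(6 - -12,118 \right)}} = \sqrt{1 - \left(\frac{118}{9} + \frac{2 \left(6 - -12\right)}{9}\right)} = \sqrt{1 - \left(\frac{118}{9} + \frac{2 \left(6 + 12\right)}{9}\right)} = \sqrt{1 - \frac{154}{9}} = \sqrt{- \frac{145}{9}} = \frac{i \sqrt{145}}{3}$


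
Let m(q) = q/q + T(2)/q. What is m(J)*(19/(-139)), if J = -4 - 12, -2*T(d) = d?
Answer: -323/2224 ≈ -0.14523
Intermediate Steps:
T(d) = -d/2
J = -16
m(q) = 1 - 1/q (m(q) = q/q + (-½*2)/q = 1 - 1/q)
m(J)*(19/(-139)) = ((-1 - 16)/(-16))*(19/(-139)) = (-1/16*(-17))*(19*(-1/139)) = (17/16)*(-19/139) = -323/2224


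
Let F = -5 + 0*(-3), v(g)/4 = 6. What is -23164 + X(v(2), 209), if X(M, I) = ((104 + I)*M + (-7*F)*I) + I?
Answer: -8128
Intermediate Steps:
v(g) = 24 (v(g) = 4*6 = 24)
F = -5 (F = -5 + 0 = -5)
X(M, I) = 36*I + M*(104 + I) (X(M, I) = ((104 + I)*M + (-7*(-5))*I) + I = (M*(104 + I) + 35*I) + I = (35*I + M*(104 + I)) + I = 36*I + M*(104 + I))
-23164 + X(v(2), 209) = -23164 + (36*209 + 104*24 + 209*24) = -23164 + (7524 + 2496 + 5016) = -23164 + 15036 = -8128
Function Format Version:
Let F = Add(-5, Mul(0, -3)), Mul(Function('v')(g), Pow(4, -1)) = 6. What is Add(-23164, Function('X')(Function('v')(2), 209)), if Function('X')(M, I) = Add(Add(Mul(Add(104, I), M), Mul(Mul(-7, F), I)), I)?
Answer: -8128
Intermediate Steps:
Function('v')(g) = 24 (Function('v')(g) = Mul(4, 6) = 24)
F = -5 (F = Add(-5, 0) = -5)
Function('X')(M, I) = Add(Mul(36, I), Mul(M, Add(104, I))) (Function('X')(M, I) = Add(Add(Mul(Add(104, I), M), Mul(Mul(-7, -5), I)), I) = Add(Add(Mul(M, Add(104, I)), Mul(35, I)), I) = Add(Add(Mul(35, I), Mul(M, Add(104, I))), I) = Add(Mul(36, I), Mul(M, Add(104, I))))
Add(-23164, Function('X')(Function('v')(2), 209)) = Add(-23164, Add(Mul(36, 209), Mul(104, 24), Mul(209, 24))) = Add(-23164, Add(7524, 2496, 5016)) = Add(-23164, 15036) = -8128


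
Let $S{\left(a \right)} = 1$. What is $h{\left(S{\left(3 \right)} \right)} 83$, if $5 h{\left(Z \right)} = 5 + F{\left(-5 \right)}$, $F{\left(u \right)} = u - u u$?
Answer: $-415$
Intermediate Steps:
$F{\left(u \right)} = u - u^{2}$
$h{\left(Z \right)} = -5$ ($h{\left(Z \right)} = \frac{5 - 5 \left(1 - -5\right)}{5} = \frac{5 - 5 \left(1 + 5\right)}{5} = \frac{5 - 30}{5} = \frac{1}{5} \left(-25\right) = -5$)
$h{\left(S{\left(3 \right)} \right)} 83 = \left(-5\right) 83 = -415$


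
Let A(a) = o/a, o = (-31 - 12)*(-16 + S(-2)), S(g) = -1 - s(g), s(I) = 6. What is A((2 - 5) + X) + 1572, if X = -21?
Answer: 36739/24 ≈ 1530.8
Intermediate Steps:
S(g) = -7 (S(g) = -1 - 1*6 = -1 - 6 = -7)
o = 989 (o = (-31 - 12)*(-16 - 7) = -43*(-23) = 989)
A(a) = 989/a
A((2 - 5) + X) + 1572 = 989/((2 - 5) - 21) + 1572 = 989/(-3 - 21) + 1572 = 989/(-24) + 1572 = 989*(-1/24) + 1572 = -989/24 + 1572 = 36739/24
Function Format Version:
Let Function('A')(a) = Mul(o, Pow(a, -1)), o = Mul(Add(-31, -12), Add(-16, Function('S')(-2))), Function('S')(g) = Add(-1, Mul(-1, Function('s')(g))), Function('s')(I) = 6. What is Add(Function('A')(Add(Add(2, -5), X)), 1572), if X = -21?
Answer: Rational(36739, 24) ≈ 1530.8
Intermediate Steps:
Function('S')(g) = -7 (Function('S')(g) = Add(-1, Mul(-1, 6)) = Add(-1, -6) = -7)
o = 989 (o = Mul(Add(-31, -12), Add(-16, -7)) = Mul(-43, -23) = 989)
Function('A')(a) = Mul(989, Pow(a, -1))
Add(Function('A')(Add(Add(2, -5), X)), 1572) = Add(Mul(989, Pow(Add(Add(2, -5), -21), -1)), 1572) = Add(Mul(989, Pow(Add(-3, -21), -1)), 1572) = Add(Mul(989, Pow(-24, -1)), 1572) = Add(Mul(989, Rational(-1, 24)), 1572) = Add(Rational(-989, 24), 1572) = Rational(36739, 24)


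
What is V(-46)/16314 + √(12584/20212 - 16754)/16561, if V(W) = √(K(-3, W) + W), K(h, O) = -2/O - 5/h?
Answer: 2*I*(1125666*√26735049078 + 83682733*√13179)/47099403662589 ≈ 0.0082236*I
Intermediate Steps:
K(h, O) = -5/h - 2/O
V(W) = √(5/3 + W - 2/W) (V(W) = √((-5/(-3) - 2/W) + W) = √((-5*(-⅓) - 2/W) + W) = √((5/3 - 2/W) + W) = √(5/3 + W - 2/W))
V(-46)/16314 + √(12584/20212 - 16754)/16561 = (√(15 - 18/(-46) + 9*(-46))/3)/16314 + √(12584/20212 - 16754)/16561 = (√(15 - 18*(-1/46) - 414)/3)*(1/16314) + √(12584*(1/20212) - 16754)*(1/16561) = (√(15 + 9/23 - 414)/3)*(1/16314) + √(3146/5053 - 16754)*(1/16561) = (√(-9168/23)/3)*(1/16314) + √(-84654816/5053)*(1/16561) = ((4*I*√13179/23)/3)*(1/16314) + (4*I*√26735049078/5053)*(1/16561) = (4*I*√13179/69)*(1/16314) + 4*I*√26735049078/83682733 = 2*I*√13179/562833 + 4*I*√26735049078/83682733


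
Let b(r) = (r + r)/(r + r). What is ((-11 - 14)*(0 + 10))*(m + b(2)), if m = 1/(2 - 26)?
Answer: -2875/12 ≈ -239.58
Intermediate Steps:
b(r) = 1 (b(r) = (2*r)/((2*r)) = (2*r)*(1/(2*r)) = 1)
m = -1/24 (m = 1/(-24) = -1/24 ≈ -0.041667)
((-11 - 14)*(0 + 10))*(m + b(2)) = ((-11 - 14)*(0 + 10))*(-1/24 + 1) = -25*10*(23/24) = -250*23/24 = -2875/12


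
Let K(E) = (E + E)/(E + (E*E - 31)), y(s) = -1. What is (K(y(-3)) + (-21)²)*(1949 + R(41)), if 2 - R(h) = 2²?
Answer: 26621331/31 ≈ 8.5875e+5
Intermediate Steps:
R(h) = -2 (R(h) = 2 - 1*2² = 2 - 1*4 = 2 - 4 = -2)
K(E) = 2*E/(-31 + E + E²) (K(E) = (2*E)/(E + (E² - 31)) = (2*E)/(E + (-31 + E²)) = (2*E)/(-31 + E + E²) = 2*E/(-31 + E + E²))
(K(y(-3)) + (-21)²)*(1949 + R(41)) = (2*(-1)/(-31 - 1 + (-1)²) + (-21)²)*(1949 - 2) = (2*(-1)/(-31 - 1 + 1) + 441)*1947 = (2*(-1)/(-31) + 441)*1947 = (2*(-1)*(-1/31) + 441)*1947 = (2/31 + 441)*1947 = (13673/31)*1947 = 26621331/31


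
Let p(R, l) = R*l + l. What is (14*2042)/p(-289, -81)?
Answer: 7147/5832 ≈ 1.2255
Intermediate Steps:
p(R, l) = l + R*l
(14*2042)/p(-289, -81) = (14*2042)/((-81*(1 - 289))) = 28588/((-81*(-288))) = 28588/23328 = 28588*(1/23328) = 7147/5832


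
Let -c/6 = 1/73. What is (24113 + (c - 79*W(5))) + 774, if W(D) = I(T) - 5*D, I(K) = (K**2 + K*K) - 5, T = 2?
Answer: 1943619/73 ≈ 26625.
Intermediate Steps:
I(K) = -5 + 2*K**2 (I(K) = (K**2 + K**2) - 5 = 2*K**2 - 5 = -5 + 2*K**2)
c = -6/73 ≈ -0.082192
W(D) = 3 - 5*D (W(D) = (-5 + 2*2**2) - 5*D = (-5 + 2*4) - 5*D = (-5 + 8) - 5*D = 3 - 5*D)
(24113 + (c - 79*W(5))) + 774 = (24113 + (-6/73 - 79*(3 - 5*5))) + 774 = (24113 + (-6/73 - 79*(3 - 25))) + 774 = (24113 + (-6/73 - 79*(-22))) + 774 = (24113 + (-6/73 + 1738)) + 774 = (24113 + 126868/73) + 774 = 1887117/73 + 774 = 1943619/73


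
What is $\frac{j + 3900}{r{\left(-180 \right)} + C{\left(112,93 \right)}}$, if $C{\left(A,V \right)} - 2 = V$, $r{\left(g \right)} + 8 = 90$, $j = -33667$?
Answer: $- \frac{29767}{177} \approx -168.18$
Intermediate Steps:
$r{\left(g \right)} = 82$ ($r{\left(g \right)} = -8 + 90 = 82$)
$C{\left(A,V \right)} = 2 + V$
$\frac{j + 3900}{r{\left(-180 \right)} + C{\left(112,93 \right)}} = \frac{-33667 + 3900}{82 + \left(2 + 93\right)} = - \frac{29767}{82 + 95} = - \frac{29767}{177}$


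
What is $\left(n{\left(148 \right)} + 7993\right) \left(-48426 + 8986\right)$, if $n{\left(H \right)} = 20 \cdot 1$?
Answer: $-316032720$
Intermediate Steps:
$n{\left(H \right)} = 20$
$\left(n{\left(148 \right)} + 7993\right) \left(-48426 + 8986\right) = \left(20 + 7993\right) \left(-48426 + 8986\right) = 8013 \left(-39440\right) = -316032720$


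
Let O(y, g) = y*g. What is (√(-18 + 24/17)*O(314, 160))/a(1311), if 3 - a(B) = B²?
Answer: -25120*I*√4794/14609103 ≈ -0.11905*I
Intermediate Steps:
O(y, g) = g*y
a(B) = 3 - B²
(√(-18 + 24/17)*O(314, 160))/a(1311) = (√(-18 + 24/17)*(160*314))/(3 - 1*1311²) = (√(-18 + 24*(1/17))*50240)/(3 - 1*1718721) = (√(-18 + 24/17)*50240)/(3 - 1718721) = (√(-282/17)*50240)/(-1718718) = ((I*√4794/17)*50240)*(-1/1718718) = (50240*I*√4794/17)*(-1/1718718) = -25120*I*√4794/14609103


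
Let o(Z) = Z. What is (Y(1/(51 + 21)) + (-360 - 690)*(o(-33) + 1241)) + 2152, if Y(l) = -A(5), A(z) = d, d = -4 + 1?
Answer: -1266245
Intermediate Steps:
d = -3
A(z) = -3
Y(l) = 3 (Y(l) = -1*(-3) = 3)
(Y(1/(51 + 21)) + (-360 - 690)*(o(-33) + 1241)) + 2152 = (3 + (-360 - 690)*(-33 + 1241)) + 2152 = (3 - 1050*1208) + 2152 = (3 - 1268400) + 2152 = -1268397 + 2152 = -1266245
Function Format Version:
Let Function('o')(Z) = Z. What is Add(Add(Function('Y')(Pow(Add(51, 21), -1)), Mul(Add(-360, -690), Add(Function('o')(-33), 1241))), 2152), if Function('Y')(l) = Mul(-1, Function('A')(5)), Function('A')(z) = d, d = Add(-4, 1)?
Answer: -1266245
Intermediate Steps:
d = -3
Function('A')(z) = -3
Function('Y')(l) = 3 (Function('Y')(l) = Mul(-1, -3) = 3)
Add(Add(Function('Y')(Pow(Add(51, 21), -1)), Mul(Add(-360, -690), Add(Function('o')(-33), 1241))), 2152) = Add(Add(3, Mul(Add(-360, -690), Add(-33, 1241))), 2152) = Add(Add(3, Mul(-1050, 1208)), 2152) = Add(Add(3, -1268400), 2152) = Add(-1268397, 2152) = -1266245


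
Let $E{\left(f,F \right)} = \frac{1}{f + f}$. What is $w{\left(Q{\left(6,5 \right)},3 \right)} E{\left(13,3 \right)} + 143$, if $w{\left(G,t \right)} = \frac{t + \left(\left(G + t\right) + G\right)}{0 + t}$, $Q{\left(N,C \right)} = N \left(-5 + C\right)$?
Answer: $\frac{1860}{13} \approx 143.08$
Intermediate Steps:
$E{\left(f,F \right)} = \frac{1}{2 f}$
$w{\left(G,t \right)} = \frac{2 G + 2 t}{t}$ ($w{\left(G,t \right)} = \frac{t + \left(t + 2 G\right)}{t} = \frac{2 G + 2 t}{t}$)
$w{\left(Q{\left(6,5 \right)},3 \right)} E{\left(13,3 \right)} + 143 = \left(2 + \frac{2 \cdot 6 \left(-5 + 5\right)}{3}\right) \frac{1}{2 \cdot 13} + 143 = \left(2 + 2 \cdot 6 \cdot 0 \cdot \frac{1}{3}\right) \frac{1}{2} \cdot \frac{1}{13} + 143 = \left(2 + 2 \cdot 0 \cdot \frac{1}{3}\right) \frac{1}{26} + 143 = \left(2 + 0\right) \frac{1}{26} + 143 = 2 \cdot \frac{1}{26} + 143 = \frac{1}{13} + 143 = \frac{1860}{13}$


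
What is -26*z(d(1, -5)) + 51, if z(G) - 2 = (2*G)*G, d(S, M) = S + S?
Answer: -209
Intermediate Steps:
d(S, M) = 2*S
z(G) = 2 + 2*G² (z(G) = 2 + (2*G)*G = 2 + 2*G²)
-26*z(d(1, -5)) + 51 = -26*(2 + 2*(2*1)²) + 51 = -26*(2 + 2*2²) + 51 = -26*(2 + 2*4) + 51 = -26*(2 + 8) + 51 = -26*10 + 51 = -260 + 51 = -209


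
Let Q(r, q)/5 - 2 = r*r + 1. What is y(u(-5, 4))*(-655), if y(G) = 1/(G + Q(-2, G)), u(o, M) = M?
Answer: -655/39 ≈ -16.795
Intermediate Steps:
Q(r, q) = 15 + 5*r**2 (Q(r, q) = 10 + 5*(r*r + 1) = 10 + 5*(r**2 + 1) = 10 + 5*(1 + r**2) = 10 + (5 + 5*r**2) = 15 + 5*r**2)
y(G) = 1/(35 + G) (y(G) = 1/(G + (15 + 5*(-2)**2)) = 1/(G + (15 + 5*4)) = 1/(G + (15 + 20)) = 1/(G + 35) = 1/(35 + G))
y(u(-5, 4))*(-655) = -655/(35 + 4) = -655/39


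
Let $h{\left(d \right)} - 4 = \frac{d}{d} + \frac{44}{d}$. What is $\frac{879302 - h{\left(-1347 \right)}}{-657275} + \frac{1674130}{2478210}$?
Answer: $- \frac{16144826256782}{24378686650325} \approx -0.66225$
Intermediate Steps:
$h{\left(d \right)} = 5 + \frac{44}{d}$ ($h{\left(d \right)} = 4 + \left(\frac{d}{d} + \frac{44}{d}\right) = 4 + \left(1 + \frac{44}{d}\right) = 5 + \frac{44}{d}$)
$\frac{879302 - h{\left(-1347 \right)}}{-657275} + \frac{1674130}{2478210} = \frac{879302 - \left(5 + \frac{44}{-1347}\right)}{-657275} + \frac{1674130}{2478210} = \left(879302 - \left(5 + 44 \left(- \frac{1}{1347}\right)\right)\right) \left(- \frac{1}{657275}\right) + 1674130 \cdot \frac{1}{2478210} = \left(879302 - \left(5 - \frac{44}{1347}\right)\right) \left(- \frac{1}{657275}\right) + \frac{167413}{247821} = \left(879302 - \frac{6691}{1347}\right) \left(- \frac{1}{657275}\right) + \frac{167413}{247821} = \frac{1184413103}{1347} \left(- \frac{1}{657275}\right) + \frac{167413}{247821} = - \frac{1184413103}{885349425} + \frac{167413}{247821} = - \frac{16144826256782}{24378686650325}$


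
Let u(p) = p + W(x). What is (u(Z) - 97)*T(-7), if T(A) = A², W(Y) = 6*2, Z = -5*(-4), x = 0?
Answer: -3185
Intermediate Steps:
Z = 20
W(Y) = 12
u(p) = 12 + p (u(p) = p + 12 = 12 + p)
(u(Z) - 97)*T(-7) = ((12 + 20) - 97)*(-7)² = (32 - 97)*49 = -65*49 = -3185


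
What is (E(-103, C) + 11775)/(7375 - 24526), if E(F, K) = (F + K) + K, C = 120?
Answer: -11912/17151 ≈ -0.69454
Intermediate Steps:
E(F, K) = F + 2*K
(E(-103, C) + 11775)/(7375 - 24526) = ((-103 + 2*120) + 11775)/(7375 - 24526) = ((-103 + 240) + 11775)/(-17151) = (137 + 11775)*(-1/17151) = 11912*(-1/17151) = -11912/17151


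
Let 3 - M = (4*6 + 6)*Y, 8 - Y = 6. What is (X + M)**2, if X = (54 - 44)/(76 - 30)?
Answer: 1705636/529 ≈ 3224.3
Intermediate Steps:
X = 5/23 (X = 10/46 = 10*(1/46) = 5/23 ≈ 0.21739)
Y = 2 (Y = 8 - 1*6 = 8 - 6 = 2)
M = -57 (M = 3 - (4*6 + 6)*2 = 3 - (24 + 6)*2 = 3 - 30*2 = 3 - 1*60 = 3 - 60 = -57)
(X + M)**2 = (5/23 - 57)**2 = (-1306/23)**2 = 1705636/529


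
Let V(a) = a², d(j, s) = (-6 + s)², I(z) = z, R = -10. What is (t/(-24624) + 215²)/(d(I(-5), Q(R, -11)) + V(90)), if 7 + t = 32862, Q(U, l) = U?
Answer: 1138211545/205758144 ≈ 5.5318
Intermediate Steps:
t = 32855 (t = -7 + 32862 = 32855)
(t/(-24624) + 215²)/(d(I(-5), Q(R, -11)) + V(90)) = (32855/(-24624) + 215²)/((-6 - 10)² + 90²) = (32855*(-1/24624) + 46225)/((-16)² + 8100) = (-32855/24624 + 46225)/(256 + 8100) = (1138211545/24624)/8356 = (1138211545/24624)*(1/8356) = 1138211545/205758144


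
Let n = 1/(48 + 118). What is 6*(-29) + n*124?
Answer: -14380/83 ≈ -173.25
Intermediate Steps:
n = 1/166 ≈ 0.0060241
6*(-29) + n*124 = 6*(-29) + (1/166)*124 = -174 + 62/83 = -14380/83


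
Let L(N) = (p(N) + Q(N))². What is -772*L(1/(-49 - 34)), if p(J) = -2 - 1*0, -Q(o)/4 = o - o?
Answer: -3088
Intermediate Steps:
Q(o) = 0 (Q(o) = -4*(o - o) = -4*0 = 0)
p(J) = -2 (p(J) = -2 + 0 = -2)
L(N) = 4 (L(N) = (-2 + 0)² = (-2)² = 4)
-772*L(1/(-49 - 34)) = -772*4 = -3088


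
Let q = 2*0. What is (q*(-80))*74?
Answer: 0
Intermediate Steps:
q = 0
(q*(-80))*74 = (0*(-80))*74 = 0*74 = 0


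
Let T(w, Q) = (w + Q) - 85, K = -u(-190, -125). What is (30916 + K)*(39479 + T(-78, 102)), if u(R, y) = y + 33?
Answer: 1222273344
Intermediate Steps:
u(R, y) = 33 + y
K = 92 (K = -(33 - 125) = -1*(-92) = 92)
T(w, Q) = -85 + Q + w (T(w, Q) = (Q + w) - 85 = -85 + Q + w)
(30916 + K)*(39479 + T(-78, 102)) = (30916 + 92)*(39479 + (-85 + 102 - 78)) = 31008*(39479 - 61) = 31008*39418 = 1222273344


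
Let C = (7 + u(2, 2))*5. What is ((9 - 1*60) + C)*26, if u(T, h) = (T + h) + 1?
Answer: 234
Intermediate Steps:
u(T, h) = 1 + T + h
C = 60 (C = (7 + (1 + 2 + 2))*5 = (7 + 5)*5 = 12*5 = 60)
((9 - 1*60) + C)*26 = ((9 - 1*60) + 60)*26 = ((9 - 60) + 60)*26 = (-51 + 60)*26 = 9*26 = 234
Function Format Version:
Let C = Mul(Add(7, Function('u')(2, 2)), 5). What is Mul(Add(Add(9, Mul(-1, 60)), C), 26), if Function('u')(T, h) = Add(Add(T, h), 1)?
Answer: 234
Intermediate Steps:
Function('u')(T, h) = Add(1, T, h)
C = 60 (C = Mul(Add(7, Add(1, 2, 2)), 5) = Mul(Add(7, 5), 5) = Mul(12, 5) = 60)
Mul(Add(Add(9, Mul(-1, 60)), C), 26) = Mul(Add(Add(9, Mul(-1, 60)), 60), 26) = Mul(Add(Add(9, -60), 60), 26) = Mul(Add(-51, 60), 26) = Mul(9, 26) = 234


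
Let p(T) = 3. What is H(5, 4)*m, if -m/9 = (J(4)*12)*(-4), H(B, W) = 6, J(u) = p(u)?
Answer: 7776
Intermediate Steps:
J(u) = 3
m = 1296 (m = -9*3*12*(-4) = -324*(-4) = -9*(-144) = 1296)
H(5, 4)*m = 6*1296 = 7776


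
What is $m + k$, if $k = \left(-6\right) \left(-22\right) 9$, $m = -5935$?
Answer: $-4747$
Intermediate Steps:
$k = 1188$ ($k = 132 \cdot 9 = 1188$)
$m + k = -5935 + 1188 = -4747$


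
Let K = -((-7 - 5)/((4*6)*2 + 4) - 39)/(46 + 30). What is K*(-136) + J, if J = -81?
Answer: -37347/247 ≈ -151.20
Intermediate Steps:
K = 255/494 (K = -(-12/(24*2 + 4) - 39)/76 = -(-12/(48 + 4) - 39)/76 = -(-12/52 - 39)/76 = -(-12*1/52 - 39)/76 = -(-3/13 - 39)/76 = -(-510)/(13*76) = -1*(-255/494) = 255/494 ≈ 0.51619)
K*(-136) + J = (255/494)*(-136) - 81 = -17340/247 - 81 = -37347/247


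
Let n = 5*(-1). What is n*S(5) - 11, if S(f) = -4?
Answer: 9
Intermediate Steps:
n = -5
n*S(5) - 11 = -5*(-4) - 11 = 20 - 11 = 9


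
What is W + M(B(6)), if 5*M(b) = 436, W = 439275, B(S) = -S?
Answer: 2196811/5 ≈ 4.3936e+5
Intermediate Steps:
M(b) = 436/5 (M(b) = (1/5)*436 = 436/5)
W + M(B(6)) = 439275 + 436/5 = 2196811/5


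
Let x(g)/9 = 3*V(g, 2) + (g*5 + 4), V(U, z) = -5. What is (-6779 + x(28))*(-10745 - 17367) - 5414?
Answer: 157927802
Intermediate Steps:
x(g) = -99 + 45*g (x(g) = 9*(3*(-5) + (g*5 + 4)) = 9*(-15 + (5*g + 4)) = 9*(-15 + (4 + 5*g)) = 9*(-11 + 5*g) = -99 + 45*g)
(-6779 + x(28))*(-10745 - 17367) - 5414 = (-6779 + (-99 + 45*28))*(-10745 - 17367) - 5414 = (-6779 + (-99 + 1260))*(-28112) - 5414 = (-6779 + 1161)*(-28112) - 5414 = -5618*(-28112) - 5414 = 157933216 - 5414 = 157927802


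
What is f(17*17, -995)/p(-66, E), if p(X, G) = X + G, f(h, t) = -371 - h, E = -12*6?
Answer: 110/23 ≈ 4.7826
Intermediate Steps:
E = -72
p(X, G) = G + X
f(17*17, -995)/p(-66, E) = (-371 - 17*17)/(-72 - 66) = (-371 - 1*289)/(-138) = (-371 - 289)*(-1/138) = -660*(-1/138) = 110/23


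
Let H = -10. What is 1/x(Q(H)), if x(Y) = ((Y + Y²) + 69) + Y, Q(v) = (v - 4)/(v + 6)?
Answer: 4/353 ≈ 0.011331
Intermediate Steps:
Q(v) = (-4 + v)/(6 + v)
x(Y) = 69 + Y² + 2*Y (x(Y) = (69 + Y + Y²) + Y = 69 + Y² + 2*Y)
1/x(Q(H)) = 1/(69 + ((-4 - 10)/(6 - 10))² + 2*((-4 - 10)/(6 - 10))) = 1/(69 + (-14/(-4))² + 2*(-14/(-4))) = 1/(69 + (-¼*(-14))² + 2*(-¼*(-14))) = 1/(69 + (7/2)² + 2*(7/2)) = 1/(69 + 49/4 + 7) = 1/(353/4) = 4/353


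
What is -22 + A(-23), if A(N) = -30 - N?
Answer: -29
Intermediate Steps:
-22 + A(-23) = -22 + (-30 - 1*(-23)) = -22 + (-30 + 23) = -22 - 7 = -29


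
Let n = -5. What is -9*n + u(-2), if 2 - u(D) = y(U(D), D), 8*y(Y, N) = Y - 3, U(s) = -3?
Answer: 191/4 ≈ 47.750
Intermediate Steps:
y(Y, N) = -3/8 + Y/8 (y(Y, N) = (Y - 3)/8 = (-3 + Y)/8 = -3/8 + Y/8)
u(D) = 11/4 (u(D) = 2 - (-3/8 + (⅛)*(-3)) = 2 - (-3/8 - 3/8) = 2 - 1*(-¾) = 2 + ¾ = 11/4)
-9*n + u(-2) = -9*(-5) + 11/4 = 45 + 11/4 = 191/4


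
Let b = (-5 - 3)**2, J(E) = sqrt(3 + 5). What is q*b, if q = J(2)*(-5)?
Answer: -640*sqrt(2) ≈ -905.10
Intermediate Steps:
J(E) = 2*sqrt(2) (J(E) = sqrt(8) = 2*sqrt(2))
b = 64 (b = (-8)**2 = 64)
q = -10*sqrt(2) (q = (2*sqrt(2))*(-5) = -10*sqrt(2) ≈ -14.142)
q*b = -10*sqrt(2)*64 = -640*sqrt(2)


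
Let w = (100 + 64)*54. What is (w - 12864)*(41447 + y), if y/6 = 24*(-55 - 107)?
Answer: -72620952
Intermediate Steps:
w = 8856 (w = 164*54 = 8856)
y = -23328 (y = 6*(24*(-55 - 107)) = 6*(24*(-162)) = 6*(-3888) = -23328)
(w - 12864)*(41447 + y) = (8856 - 12864)*(41447 - 23328) = -4008*18119 = -72620952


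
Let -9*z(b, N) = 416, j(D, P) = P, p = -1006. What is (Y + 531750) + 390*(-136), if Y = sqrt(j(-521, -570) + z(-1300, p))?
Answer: 478710 + I*sqrt(5546)/3 ≈ 4.7871e+5 + 24.824*I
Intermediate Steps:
z(b, N) = -416/9 (z(b, N) = -1/9*416 = -416/9)
Y = I*sqrt(5546)/3 (Y = sqrt(-570 - 416/9) = sqrt(-5546/9) = I*sqrt(5546)/3 ≈ 24.824*I)
(Y + 531750) + 390*(-136) = (I*sqrt(5546)/3 + 531750) + 390*(-136) = (531750 + I*sqrt(5546)/3) - 53040 = 478710 + I*sqrt(5546)/3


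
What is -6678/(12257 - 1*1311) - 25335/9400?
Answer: -34009011/10289240 ≈ -3.3053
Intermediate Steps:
-6678/(12257 - 1*1311) - 25335/9400 = -6678/(12257 - 1311) - 25335*1/9400 = -6678/10946 - 5067/1880 = -6678*1/10946 - 5067/1880 = -3339/5473 - 5067/1880 = -34009011/10289240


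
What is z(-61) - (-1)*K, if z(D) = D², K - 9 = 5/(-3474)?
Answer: 12958015/3474 ≈ 3730.0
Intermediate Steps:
K = 31261/3474 (K = 9 + 5/(-3474) = 9 + 5*(-1/3474) = 9 - 5/3474 = 31261/3474 ≈ 8.9986)
z(-61) - (-1)*K = (-61)² - (-1)*31261/3474 = 3721 - 1*(-31261/3474) = 3721 + 31261/3474 = 12958015/3474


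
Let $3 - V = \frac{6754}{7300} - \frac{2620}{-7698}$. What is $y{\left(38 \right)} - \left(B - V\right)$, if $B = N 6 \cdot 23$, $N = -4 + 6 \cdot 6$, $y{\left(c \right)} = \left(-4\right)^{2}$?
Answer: $- \frac{61790573023}{14048850} \approx -4398.3$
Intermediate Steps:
$y{\left(c \right)} = 16$
$V = \frac{24366977}{14048850}$ ($V = 3 - \left(\frac{6754}{7300} - \frac{2620}{-7698}\right) = 3 - \left(6754 \cdot \frac{1}{7300} - - \frac{1310}{3849}\right) = 3 - \left(\frac{3377}{3650} + \frac{1310}{3849}\right) = 3 - \frac{17779573}{14048850} = \frac{24366977}{14048850} \approx 1.7344$)
$N = 32$ ($N = -4 + 36 = 32$)
$B = 4416$ ($B = 32 \cdot 6 \cdot 23 = 192 \cdot 23 = 4416$)
$y{\left(38 \right)} - \left(B - V\right) = 16 + \left(\frac{24366977}{14048850} - 4416\right) = 16 - \frac{62015354623}{14048850} = - \frac{61790573023}{14048850}$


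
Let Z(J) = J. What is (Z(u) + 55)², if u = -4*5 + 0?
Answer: 1225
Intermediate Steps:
u = -20 (u = -20 + 0 = -20)
(Z(u) + 55)² = (-20 + 55)² = 35² = 1225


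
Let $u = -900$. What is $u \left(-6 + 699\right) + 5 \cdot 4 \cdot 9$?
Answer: $-623520$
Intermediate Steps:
$u \left(-6 + 699\right) + 5 \cdot 4 \cdot 9 = - 900 \left(-6 + 699\right) + 5 \cdot 4 \cdot 9 = \left(-900\right) 693 + 20 \cdot 9 = -623700 + 180 = -623520$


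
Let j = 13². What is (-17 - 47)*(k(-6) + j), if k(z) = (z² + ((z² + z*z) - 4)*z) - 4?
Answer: 13248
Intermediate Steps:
j = 169
k(z) = -4 + z² + z*(-4 + 2*z²) (k(z) = (z² + ((z² + z²) - 4)*z) - 4 = (z² + (2*z² - 4)*z) - 4 = (z² + (-4 + 2*z²)*z) - 4 = (z² + z*(-4 + 2*z²)) - 4 = -4 + z² + z*(-4 + 2*z²))
(-17 - 47)*(k(-6) + j) = (-17 - 47)*((-4 + (-6)² - 4*(-6) + 2*(-6)³) + 169) = -64*((-4 + 36 + 24 + 2*(-216)) + 169) = -64*((-4 + 36 + 24 - 432) + 169) = -64*(-376 + 169) = -64*(-207) = 13248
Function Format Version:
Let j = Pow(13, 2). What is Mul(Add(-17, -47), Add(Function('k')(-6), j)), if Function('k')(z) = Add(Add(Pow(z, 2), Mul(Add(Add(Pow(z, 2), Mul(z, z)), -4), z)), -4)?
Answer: 13248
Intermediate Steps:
j = 169
Function('k')(z) = Add(-4, Pow(z, 2), Mul(z, Add(-4, Mul(2, Pow(z, 2))))) (Function('k')(z) = Add(Add(Pow(z, 2), Mul(Add(Add(Pow(z, 2), Pow(z, 2)), -4), z)), -4) = Add(Add(Pow(z, 2), Mul(Add(Mul(2, Pow(z, 2)), -4), z)), -4) = Add(Add(Pow(z, 2), Mul(Add(-4, Mul(2, Pow(z, 2))), z)), -4) = Add(Add(Pow(z, 2), Mul(z, Add(-4, Mul(2, Pow(z, 2))))), -4) = Add(-4, Pow(z, 2), Mul(z, Add(-4, Mul(2, Pow(z, 2))))))
Mul(Add(-17, -47), Add(Function('k')(-6), j)) = Mul(Add(-17, -47), Add(Add(-4, Pow(-6, 2), Mul(-4, -6), Mul(2, Pow(-6, 3))), 169)) = Mul(-64, Add(Add(-4, 36, 24, Mul(2, -216)), 169)) = Mul(-64, Add(Add(-4, 36, 24, -432), 169)) = Mul(-64, Add(-376, 169)) = Mul(-64, -207) = 13248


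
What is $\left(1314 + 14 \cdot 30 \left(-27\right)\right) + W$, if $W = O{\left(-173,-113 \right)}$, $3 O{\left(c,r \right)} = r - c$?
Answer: $-10006$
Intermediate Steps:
$O{\left(c,r \right)} = - \frac{c}{3} + \frac{r}{3}$ ($O{\left(c,r \right)} = \frac{r - c}{3} = - \frac{c}{3} + \frac{r}{3}$)
$W = 20$ ($W = \left(- \frac{1}{3}\right) \left(-173\right) + \frac{1}{3} \left(-113\right) = \frac{173}{3} - \frac{113}{3} = 20$)
$\left(1314 + 14 \cdot 30 \left(-27\right)\right) + W = \left(1314 + 14 \cdot 30 \left(-27\right)\right) + 20 = \left(1314 + 420 \left(-27\right)\right) + 20 = \left(1314 - 11340\right) + 20 = -10026 + 20 = -10006$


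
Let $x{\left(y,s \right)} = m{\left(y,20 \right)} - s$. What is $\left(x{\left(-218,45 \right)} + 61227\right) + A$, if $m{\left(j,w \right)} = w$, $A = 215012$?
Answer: $276214$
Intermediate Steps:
$x{\left(y,s \right)} = 20 - s$
$\left(x{\left(-218,45 \right)} + 61227\right) + A = \left(\left(20 - 45\right) + 61227\right) + 215012 = \left(-25 + 61227\right) + 215012 = 61202 + 215012 = 276214$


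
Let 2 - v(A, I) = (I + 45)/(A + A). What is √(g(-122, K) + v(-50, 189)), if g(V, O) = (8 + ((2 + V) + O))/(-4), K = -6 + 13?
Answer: √3059/10 ≈ 5.5308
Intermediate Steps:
K = 7
v(A, I) = 2 - (45 + I)/(2*A) (v(A, I) = 2 - (I + 45)/(A + A) = 2 - (45 + I)/(2*A))
g(V, O) = -5/2 - O/4 - V/4 (g(V, O) = (8 + (2 + O + V))*(-¼) = (10 + O + V)*(-¼) = -5/2 - O/4 - V/4)
√(g(-122, K) + v(-50, 189)) = √((-5/2 - ¼*7 - ¼*(-122)) + (½)*(-45 - 1*189 + 4*(-50))/(-50)) = √((-5/2 - 7/4 + 61/2) + (½)*(-1/50)*(-45 - 189 - 200)) = √(105/4 + (½)*(-1/50)*(-434)) = √(105/4 + 217/50) = √(3059/100) = √3059/10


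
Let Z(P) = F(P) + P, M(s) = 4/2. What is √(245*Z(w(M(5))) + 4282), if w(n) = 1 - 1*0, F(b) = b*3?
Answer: √5262 ≈ 72.540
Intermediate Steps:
M(s) = 2 (M(s) = 4*(½) = 2)
F(b) = 3*b
w(n) = 1 (w(n) = 1 + 0 = 1)
Z(P) = 4*P (Z(P) = 3*P + P = 4*P)
√(245*Z(w(M(5))) + 4282) = √(245*(4*1) + 4282) = √(245*4 + 4282) = √(980 + 4282) = √5262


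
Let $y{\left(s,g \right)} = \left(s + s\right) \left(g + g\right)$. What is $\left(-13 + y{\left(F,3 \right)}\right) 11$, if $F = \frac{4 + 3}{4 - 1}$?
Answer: $165$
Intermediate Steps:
$F = \frac{7}{3} \approx 2.3333$
$y{\left(s,g \right)} = 4 g s$ ($y{\left(s,g \right)} = 2 s 2 g = 4 g s$)
$\left(-13 + y{\left(F,3 \right)}\right) 11 = \left(-13 + 4 \cdot 3 \cdot \frac{7}{3}\right) 11 = \left(-13 + 28\right) 11 = 15 \cdot 11 = 165$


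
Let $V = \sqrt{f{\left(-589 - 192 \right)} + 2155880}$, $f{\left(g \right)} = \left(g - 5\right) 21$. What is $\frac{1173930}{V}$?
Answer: $\frac{586965 \sqrt{2139374}}{1069687} \approx 802.6$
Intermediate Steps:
$f{\left(g \right)} = -105 + 21 g$ ($f{\left(g \right)} = \left(-5 + g\right) 21 = -105 + 21 g$)
$V = \sqrt{2139374}$ ($V = \sqrt{\left(-105 + 21 \left(-589 - 192\right)\right) + 2155880} = \sqrt{\left(-105 + 21 \left(-781\right)\right) + 2155880} = \sqrt{\left(-105 - 16401\right) + 2155880} = \sqrt{-16506 + 2155880} = \sqrt{2139374} \approx 1462.7$)
$\frac{1173930}{V} = \frac{1173930}{\sqrt{2139374}} = 1173930 \frac{\sqrt{2139374}}{2139374} = \frac{586965 \sqrt{2139374}}{1069687}$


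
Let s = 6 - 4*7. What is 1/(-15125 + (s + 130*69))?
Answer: -1/6177 ≈ -0.00016189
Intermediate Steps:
s = -22 (s = 6 - 28 = -22)
1/(-15125 + (s + 130*69)) = 1/(-15125 + (-22 + 130*69)) = 1/(-15125 + (-22 + 8970)) = 1/(-15125 + 8948) = 1/(-6177) = -1/6177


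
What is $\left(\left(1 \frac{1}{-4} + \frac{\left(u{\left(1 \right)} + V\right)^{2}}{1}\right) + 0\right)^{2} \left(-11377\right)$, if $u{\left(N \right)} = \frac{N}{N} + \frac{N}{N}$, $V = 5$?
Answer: $- \frac{432610425}{16} \approx -2.7038 \cdot 10^{7}$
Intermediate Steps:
$u{\left(N \right)} = 2$ ($u{\left(N \right)} = 1 + 1 = 2$)
$\left(\left(1 \frac{1}{-4} + \frac{\left(u{\left(1 \right)} + V\right)^{2}}{1}\right) + 0\right)^{2} \left(-11377\right) = \left(\left(1 \frac{1}{-4} + \frac{\left(2 + 5\right)^{2}}{1}\right) + 0\right)^{2} \left(-11377\right) = \left(\left(1 \left(- \frac{1}{4}\right) + 7^{2} \cdot 1\right) + 0\right)^{2} \left(-11377\right) = \left(\left(- \frac{1}{4} + 49 \cdot 1\right) + 0\right)^{2} \left(-11377\right) = \left(\left(- \frac{1}{4} + 49\right) + 0\right)^{2} \left(-11377\right) = \left(\frac{195}{4} + 0\right)^{2} \left(-11377\right) = \left(\frac{195}{4}\right)^{2} \left(-11377\right) = \frac{38025}{16} \left(-11377\right) = - \frac{432610425}{16}$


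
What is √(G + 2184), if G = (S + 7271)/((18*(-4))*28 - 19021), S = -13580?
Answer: √966673648329/21037 ≈ 46.737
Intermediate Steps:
G = 6309/21037 (G = (-13580 + 7271)/((18*(-4))*28 - 19021) = -6309/(-72*28 - 19021) = -6309/(-2016 - 19021) = -6309/(-21037) = -6309*(-1/21037) = 6309/21037 ≈ 0.29990)
√(G + 2184) = √(6309/21037 + 2184) = √(45951117/21037) = √966673648329/21037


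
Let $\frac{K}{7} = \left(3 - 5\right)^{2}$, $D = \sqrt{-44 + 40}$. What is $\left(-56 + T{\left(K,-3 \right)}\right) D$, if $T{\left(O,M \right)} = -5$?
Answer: $- 122 i \approx - 122.0 i$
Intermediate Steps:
$D = 2 i$ ($D = \sqrt{-4} = 2 i \approx 2.0 i$)
$K = 28$ ($K = 7 \left(3 - 5\right)^{2} = 7 \left(-2\right)^{2} = 7 \cdot 4 = 28$)
$\left(-56 + T{\left(K,-3 \right)}\right) D = \left(-56 - 5\right) 2 i = - 61 \cdot 2 i = - 122 i$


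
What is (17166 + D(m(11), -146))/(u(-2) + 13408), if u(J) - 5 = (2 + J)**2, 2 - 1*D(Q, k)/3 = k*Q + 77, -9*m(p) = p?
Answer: 49217/40239 ≈ 1.2231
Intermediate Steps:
m(p) = -p/9
D(Q, k) = -225 - 3*Q*k (D(Q, k) = 6 - 3*(k*Q + 77) = 6 - 3*(Q*k + 77) = 6 - 3*(77 + Q*k) = 6 + (-231 - 3*Q*k) = -225 - 3*Q*k)
u(J) = 5 + (2 + J)**2
(17166 + D(m(11), -146))/(u(-2) + 13408) = (17166 + (-225 - 3*(-1/9*11)*(-146)))/((5 + (2 - 2)**2) + 13408) = (17166 + (-225 - 3*(-11/9)*(-146)))/((5 + 0**2) + 13408) = (17166 + (-225 - 1606/3))/((5 + 0) + 13408) = (17166 - 2281/3)/(5 + 13408) = (49217/3)/13413 = (49217/3)*(1/13413) = 49217/40239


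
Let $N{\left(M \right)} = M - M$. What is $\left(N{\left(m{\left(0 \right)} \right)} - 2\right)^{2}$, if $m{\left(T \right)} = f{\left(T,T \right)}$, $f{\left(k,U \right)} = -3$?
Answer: $4$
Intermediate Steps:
$m{\left(T \right)} = -3$
$N{\left(M \right)} = 0$
$\left(N{\left(m{\left(0 \right)} \right)} - 2\right)^{2} = \left(0 - 2\right)^{2} = \left(-2\right)^{2} = 4$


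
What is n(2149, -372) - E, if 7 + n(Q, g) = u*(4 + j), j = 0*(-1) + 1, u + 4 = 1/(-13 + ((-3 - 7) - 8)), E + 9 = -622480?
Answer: 19296317/31 ≈ 6.2246e+5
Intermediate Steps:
E = -622489 (E = -9 - 622480 = -622489)
u = -125/31 (u = -4 + 1/(-13 + ((-3 - 7) - 8)) = -4 + 1/(-13 + (-10 - 8)) = -4 + 1/(-13 - 18) = -4 + 1/(-31) = -4 - 1/31 = -125/31 ≈ -4.0323)
j = 1 (j = 0 + 1 = 1)
n(Q, g) = -842/31 (n(Q, g) = -7 - 125*(4 + 1)/31 = -7 - 125/31*5 = -7 - 625/31 = -842/31)
n(2149, -372) - E = -842/31 - 1*(-622489) = -842/31 + 622489 = 19296317/31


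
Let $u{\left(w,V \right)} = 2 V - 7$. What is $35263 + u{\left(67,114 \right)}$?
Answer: $35484$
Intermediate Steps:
$u{\left(w,V \right)} = -7 + 2 V$
$35263 + u{\left(67,114 \right)} = 35263 + \left(-7 + 2 \cdot 114\right) = 35263 + \left(-7 + 228\right) = 35263 + 221 = 35484$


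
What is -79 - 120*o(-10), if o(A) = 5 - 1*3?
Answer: -319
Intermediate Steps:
o(A) = 2 (o(A) = 5 - 3 = 2)
-79 - 120*o(-10) = -79 - 120*2 = -79 - 240 = -319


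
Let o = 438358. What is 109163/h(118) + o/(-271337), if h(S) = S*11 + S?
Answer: 28999246003/384213192 ≈ 75.477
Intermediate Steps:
h(S) = 12*S (h(S) = 11*S + S = 12*S)
109163/h(118) + o/(-271337) = 109163/((12*118)) + 438358/(-271337) = 109163/1416 + 438358*(-1/271337) = 109163*(1/1416) - 438358/271337 = 109163/1416 - 438358/271337 = 28999246003/384213192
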